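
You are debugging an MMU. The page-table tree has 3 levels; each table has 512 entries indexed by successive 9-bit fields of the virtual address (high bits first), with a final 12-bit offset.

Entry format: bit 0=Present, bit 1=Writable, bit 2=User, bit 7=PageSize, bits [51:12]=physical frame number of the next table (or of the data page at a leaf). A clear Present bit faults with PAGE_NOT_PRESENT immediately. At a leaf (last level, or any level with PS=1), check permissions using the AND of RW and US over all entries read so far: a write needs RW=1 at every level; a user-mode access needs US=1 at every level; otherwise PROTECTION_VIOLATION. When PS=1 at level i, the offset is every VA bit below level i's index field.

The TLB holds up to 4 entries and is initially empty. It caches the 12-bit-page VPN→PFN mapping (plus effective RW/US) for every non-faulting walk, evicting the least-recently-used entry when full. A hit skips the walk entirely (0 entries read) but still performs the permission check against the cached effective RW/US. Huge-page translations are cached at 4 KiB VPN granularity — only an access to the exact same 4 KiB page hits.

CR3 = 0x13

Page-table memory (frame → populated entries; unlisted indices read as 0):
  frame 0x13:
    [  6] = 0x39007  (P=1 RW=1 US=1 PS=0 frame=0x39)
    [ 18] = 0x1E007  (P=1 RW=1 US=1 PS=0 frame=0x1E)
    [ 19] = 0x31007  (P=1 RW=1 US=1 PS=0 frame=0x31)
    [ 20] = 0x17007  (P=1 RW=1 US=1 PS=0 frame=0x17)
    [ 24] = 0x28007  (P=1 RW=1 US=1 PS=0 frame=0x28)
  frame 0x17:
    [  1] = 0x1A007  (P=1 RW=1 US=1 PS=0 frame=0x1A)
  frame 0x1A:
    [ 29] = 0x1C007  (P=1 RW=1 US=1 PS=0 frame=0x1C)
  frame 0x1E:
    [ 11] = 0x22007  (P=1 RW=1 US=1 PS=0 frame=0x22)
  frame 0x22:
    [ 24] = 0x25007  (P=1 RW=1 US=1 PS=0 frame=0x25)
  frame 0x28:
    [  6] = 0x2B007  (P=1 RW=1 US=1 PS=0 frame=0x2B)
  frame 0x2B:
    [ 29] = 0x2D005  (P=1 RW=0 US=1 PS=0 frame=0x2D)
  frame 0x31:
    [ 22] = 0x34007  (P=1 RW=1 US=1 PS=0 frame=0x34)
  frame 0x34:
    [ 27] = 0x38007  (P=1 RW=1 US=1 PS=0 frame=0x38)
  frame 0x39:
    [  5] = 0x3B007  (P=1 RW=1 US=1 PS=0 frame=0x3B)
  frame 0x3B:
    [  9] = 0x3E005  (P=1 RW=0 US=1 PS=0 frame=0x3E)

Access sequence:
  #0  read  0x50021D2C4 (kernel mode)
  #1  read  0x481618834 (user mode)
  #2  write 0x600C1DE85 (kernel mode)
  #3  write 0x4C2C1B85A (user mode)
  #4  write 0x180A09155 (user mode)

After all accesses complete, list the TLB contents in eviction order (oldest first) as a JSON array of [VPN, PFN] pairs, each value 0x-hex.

Trace:
#0 VA=0x50021D2C4 (r,kernel):
  L0 @0x13[20] → 0x17007  P=1,RW=1,US=1,PS=0
  L1 @0x17[1] → 0x1A007  P=1,RW=1,US=1,PS=0
  L2 @0x1A[29] → 0x1C007  P=1,RW=1,US=1,PS=0
  → PA=0x1C2C4  (3 entries read)
#1 VA=0x481618834 (r,user):
  L0 @0x13[18] → 0x1E007  P=1,RW=1,US=1,PS=0
  L1 @0x1E[11] → 0x22007  P=1,RW=1,US=1,PS=0
  L2 @0x22[24] → 0x25007  P=1,RW=1,US=1,PS=0
  → PA=0x25834  (3 entries read)
#2 VA=0x600C1DE85 (w,kernel):
  L0 @0x13[24] → 0x28007  P=1,RW=1,US=1,PS=0
  L1 @0x28[6] → 0x2B007  P=1,RW=1,US=1,PS=0
  L2 @0x2B[29] → 0x2D005  P=1,RW=0,US=1,PS=0
  ✗ PROTECTION_VIOLATION  [3 reads]
#3 VA=0x4C2C1B85A (w,user):
  L0 @0x13[19] → 0x31007  P=1,RW=1,US=1,PS=0
  L1 @0x31[22] → 0x34007  P=1,RW=1,US=1,PS=0
  L2 @0x34[27] → 0x38007  P=1,RW=1,US=1,PS=0
  → PA=0x3885A  (3 entries read)
#4 VA=0x180A09155 (w,user):
  L0 @0x13[6] → 0x39007  P=1,RW=1,US=1,PS=0
  L1 @0x39[5] → 0x3B007  P=1,RW=1,US=1,PS=0
  L2 @0x3B[9] → 0x3E005  P=1,RW=0,US=1,PS=0
  ✗ PROTECTION_VIOLATION  [3 reads]

TLB: [["0x50021D", "0x1C"], ["0x481618", "0x25"], ["0x4C2C1B", "0x38"]]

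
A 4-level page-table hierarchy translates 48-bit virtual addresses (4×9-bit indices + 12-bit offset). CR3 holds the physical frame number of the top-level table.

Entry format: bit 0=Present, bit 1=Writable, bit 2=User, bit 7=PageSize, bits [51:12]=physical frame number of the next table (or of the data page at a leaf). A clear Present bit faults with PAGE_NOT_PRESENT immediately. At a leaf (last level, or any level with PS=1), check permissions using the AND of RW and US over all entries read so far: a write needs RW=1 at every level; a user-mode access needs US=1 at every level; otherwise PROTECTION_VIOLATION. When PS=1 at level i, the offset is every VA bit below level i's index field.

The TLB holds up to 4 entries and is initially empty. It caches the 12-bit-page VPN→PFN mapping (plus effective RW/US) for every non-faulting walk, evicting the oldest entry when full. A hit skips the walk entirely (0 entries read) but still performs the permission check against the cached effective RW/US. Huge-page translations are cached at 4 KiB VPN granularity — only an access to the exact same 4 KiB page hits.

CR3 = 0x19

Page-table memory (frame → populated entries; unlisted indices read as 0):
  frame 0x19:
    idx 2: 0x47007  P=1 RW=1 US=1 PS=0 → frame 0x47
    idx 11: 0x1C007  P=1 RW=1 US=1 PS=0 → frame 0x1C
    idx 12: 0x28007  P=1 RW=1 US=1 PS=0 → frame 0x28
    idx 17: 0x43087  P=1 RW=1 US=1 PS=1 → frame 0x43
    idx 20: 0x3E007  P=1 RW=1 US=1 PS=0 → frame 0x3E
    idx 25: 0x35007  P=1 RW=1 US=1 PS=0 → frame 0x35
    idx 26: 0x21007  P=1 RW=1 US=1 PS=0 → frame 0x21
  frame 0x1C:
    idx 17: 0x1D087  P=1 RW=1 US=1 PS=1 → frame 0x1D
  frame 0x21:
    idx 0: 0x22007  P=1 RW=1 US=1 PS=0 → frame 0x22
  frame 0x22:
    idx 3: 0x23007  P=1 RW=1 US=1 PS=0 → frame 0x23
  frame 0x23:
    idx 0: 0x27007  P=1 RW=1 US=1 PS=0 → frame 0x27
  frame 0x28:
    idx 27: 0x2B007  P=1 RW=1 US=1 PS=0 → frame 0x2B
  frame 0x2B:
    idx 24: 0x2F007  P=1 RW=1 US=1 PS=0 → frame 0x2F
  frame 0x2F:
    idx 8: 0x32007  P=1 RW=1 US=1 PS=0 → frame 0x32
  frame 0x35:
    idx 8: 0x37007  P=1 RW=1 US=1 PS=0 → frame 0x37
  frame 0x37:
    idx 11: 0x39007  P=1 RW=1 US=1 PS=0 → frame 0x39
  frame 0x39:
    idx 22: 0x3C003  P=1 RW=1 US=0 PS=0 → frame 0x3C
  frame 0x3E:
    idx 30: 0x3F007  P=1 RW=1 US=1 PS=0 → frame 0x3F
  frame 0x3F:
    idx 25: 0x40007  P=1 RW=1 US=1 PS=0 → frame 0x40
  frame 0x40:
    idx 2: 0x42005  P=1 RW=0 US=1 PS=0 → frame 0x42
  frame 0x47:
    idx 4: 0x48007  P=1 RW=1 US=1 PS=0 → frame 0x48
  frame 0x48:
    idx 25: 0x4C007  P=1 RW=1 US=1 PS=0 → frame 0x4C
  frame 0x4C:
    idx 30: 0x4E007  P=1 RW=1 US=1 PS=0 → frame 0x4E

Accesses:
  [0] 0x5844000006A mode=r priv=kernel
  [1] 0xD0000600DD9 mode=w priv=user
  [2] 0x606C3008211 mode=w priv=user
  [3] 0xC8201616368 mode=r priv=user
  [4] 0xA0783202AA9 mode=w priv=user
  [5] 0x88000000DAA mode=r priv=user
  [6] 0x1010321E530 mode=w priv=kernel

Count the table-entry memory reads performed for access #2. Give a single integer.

Per-access translation:
#0 VA=0x5844000006A (r,kernel):
  L0 @0x19[11] → 0x1C007  P=1,RW=1,US=1,PS=0
  L1 @0x1C[17] → 0x1D087  P=1,RW=1,US=1,PS=1
  ⇒ phys 0x1D06A (huge @L1)  [2 reads]
#1 VA=0xD0000600DD9 (w,user):
  L0 @0x19[26] → 0x21007  P=1,RW=1,US=1,PS=0
  L1 @0x21[0] → 0x22007  P=1,RW=1,US=1,PS=0
  L2 @0x22[3] → 0x23007  P=1,RW=1,US=1,PS=0
  L3 @0x23[0] → 0x27007  P=1,RW=1,US=1,PS=0
  ⇒ phys 0x27DD9  [4 reads]
#2 VA=0x606C3008211 (w,user):
  L0 @0x19[12] → 0x28007  P=1,RW=1,US=1,PS=0
  L1 @0x28[27] → 0x2B007  P=1,RW=1,US=1,PS=0
  L2 @0x2B[24] → 0x2F007  P=1,RW=1,US=1,PS=0
  L3 @0x2F[8] → 0x32007  P=1,RW=1,US=1,PS=0
  ⇒ phys 0x32211  [4 reads]
#3 VA=0xC8201616368 (r,user):
  L0 @0x19[25] → 0x35007  P=1,RW=1,US=1,PS=0
  L1 @0x35[8] → 0x37007  P=1,RW=1,US=1,PS=0
  L2 @0x37[11] → 0x39007  P=1,RW=1,US=1,PS=0
  L3 @0x39[22] → 0x3C003  P=1,RW=1,US=0,PS=0
  ⇒ fault: PROTECTION_VIOLATION  — 4 lookups
#4 VA=0xA0783202AA9 (w,user):
  L0 @0x19[20] → 0x3E007  P=1,RW=1,US=1,PS=0
  L1 @0x3E[30] → 0x3F007  P=1,RW=1,US=1,PS=0
  L2 @0x3F[25] → 0x40007  P=1,RW=1,US=1,PS=0
  L3 @0x40[2] → 0x42005  P=1,RW=0,US=1,PS=0
  ⇒ fault: PROTECTION_VIOLATION  — 4 lookups
#5 VA=0x88000000DAA (r,user):
  L0 @0x19[17] → 0x43087  P=1,RW=1,US=1,PS=1
  ⇒ phys 0x43DAA (huge @L0)  [1 reads]
#6 VA=0x1010321E530 (w,kernel):
  L0 @0x19[2] → 0x47007  P=1,RW=1,US=1,PS=0
  L1 @0x47[4] → 0x48007  P=1,RW=1,US=1,PS=0
  L2 @0x48[25] → 0x4C007  P=1,RW=1,US=1,PS=0
  L3 @0x4C[30] → 0x4E007  P=1,RW=1,US=1,PS=0
  ⇒ phys 0x4E530  [4 reads]

Entries read for #2: 4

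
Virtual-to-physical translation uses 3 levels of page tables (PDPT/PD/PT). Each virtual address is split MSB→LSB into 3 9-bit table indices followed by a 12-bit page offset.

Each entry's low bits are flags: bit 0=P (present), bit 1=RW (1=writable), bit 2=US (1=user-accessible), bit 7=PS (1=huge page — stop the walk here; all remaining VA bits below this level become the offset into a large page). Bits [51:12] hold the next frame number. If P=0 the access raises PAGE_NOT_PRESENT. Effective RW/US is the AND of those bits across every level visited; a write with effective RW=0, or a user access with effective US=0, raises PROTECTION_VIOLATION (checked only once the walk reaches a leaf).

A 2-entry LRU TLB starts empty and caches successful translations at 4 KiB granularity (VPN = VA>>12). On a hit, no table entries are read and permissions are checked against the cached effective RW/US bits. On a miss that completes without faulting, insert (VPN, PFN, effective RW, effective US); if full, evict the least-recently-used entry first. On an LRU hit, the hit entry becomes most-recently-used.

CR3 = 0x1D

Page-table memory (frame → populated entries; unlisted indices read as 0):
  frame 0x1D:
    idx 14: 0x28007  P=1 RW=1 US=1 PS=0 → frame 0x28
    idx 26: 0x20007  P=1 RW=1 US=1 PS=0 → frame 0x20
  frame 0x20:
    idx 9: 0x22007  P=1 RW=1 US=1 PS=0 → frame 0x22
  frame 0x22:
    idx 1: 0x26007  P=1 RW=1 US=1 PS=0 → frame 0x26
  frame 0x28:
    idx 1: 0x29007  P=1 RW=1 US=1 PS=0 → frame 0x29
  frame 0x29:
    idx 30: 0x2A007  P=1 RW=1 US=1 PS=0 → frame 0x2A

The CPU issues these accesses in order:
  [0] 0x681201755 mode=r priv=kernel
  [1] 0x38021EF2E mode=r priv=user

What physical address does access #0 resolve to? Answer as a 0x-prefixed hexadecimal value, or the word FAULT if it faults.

Walk each access:
#0 VA=0x681201755 (r,kernel):
  [0] read 0x1D idx=26: raw=0x20007 flags P=1 W=1 U=1 S=0
  [1] read 0x20 idx=9: raw=0x22007 flags P=1 W=1 U=1 S=0
  [2] read 0x22 idx=1: raw=0x26007 flags P=1 W=1 U=1 S=0
  → PA=0x26755  (3 entries read)
#1 VA=0x38021EF2E (r,user):
  [0] read 0x1D idx=14: raw=0x28007 flags P=1 W=1 U=1 S=0
  [1] read 0x28 idx=1: raw=0x29007 flags P=1 W=1 U=1 S=0
  [2] read 0x29 idx=30: raw=0x2A007 flags P=1 W=1 U=1 S=0
  → PA=0x2AF2E  (3 entries read)

Access #0 PA: 0x26755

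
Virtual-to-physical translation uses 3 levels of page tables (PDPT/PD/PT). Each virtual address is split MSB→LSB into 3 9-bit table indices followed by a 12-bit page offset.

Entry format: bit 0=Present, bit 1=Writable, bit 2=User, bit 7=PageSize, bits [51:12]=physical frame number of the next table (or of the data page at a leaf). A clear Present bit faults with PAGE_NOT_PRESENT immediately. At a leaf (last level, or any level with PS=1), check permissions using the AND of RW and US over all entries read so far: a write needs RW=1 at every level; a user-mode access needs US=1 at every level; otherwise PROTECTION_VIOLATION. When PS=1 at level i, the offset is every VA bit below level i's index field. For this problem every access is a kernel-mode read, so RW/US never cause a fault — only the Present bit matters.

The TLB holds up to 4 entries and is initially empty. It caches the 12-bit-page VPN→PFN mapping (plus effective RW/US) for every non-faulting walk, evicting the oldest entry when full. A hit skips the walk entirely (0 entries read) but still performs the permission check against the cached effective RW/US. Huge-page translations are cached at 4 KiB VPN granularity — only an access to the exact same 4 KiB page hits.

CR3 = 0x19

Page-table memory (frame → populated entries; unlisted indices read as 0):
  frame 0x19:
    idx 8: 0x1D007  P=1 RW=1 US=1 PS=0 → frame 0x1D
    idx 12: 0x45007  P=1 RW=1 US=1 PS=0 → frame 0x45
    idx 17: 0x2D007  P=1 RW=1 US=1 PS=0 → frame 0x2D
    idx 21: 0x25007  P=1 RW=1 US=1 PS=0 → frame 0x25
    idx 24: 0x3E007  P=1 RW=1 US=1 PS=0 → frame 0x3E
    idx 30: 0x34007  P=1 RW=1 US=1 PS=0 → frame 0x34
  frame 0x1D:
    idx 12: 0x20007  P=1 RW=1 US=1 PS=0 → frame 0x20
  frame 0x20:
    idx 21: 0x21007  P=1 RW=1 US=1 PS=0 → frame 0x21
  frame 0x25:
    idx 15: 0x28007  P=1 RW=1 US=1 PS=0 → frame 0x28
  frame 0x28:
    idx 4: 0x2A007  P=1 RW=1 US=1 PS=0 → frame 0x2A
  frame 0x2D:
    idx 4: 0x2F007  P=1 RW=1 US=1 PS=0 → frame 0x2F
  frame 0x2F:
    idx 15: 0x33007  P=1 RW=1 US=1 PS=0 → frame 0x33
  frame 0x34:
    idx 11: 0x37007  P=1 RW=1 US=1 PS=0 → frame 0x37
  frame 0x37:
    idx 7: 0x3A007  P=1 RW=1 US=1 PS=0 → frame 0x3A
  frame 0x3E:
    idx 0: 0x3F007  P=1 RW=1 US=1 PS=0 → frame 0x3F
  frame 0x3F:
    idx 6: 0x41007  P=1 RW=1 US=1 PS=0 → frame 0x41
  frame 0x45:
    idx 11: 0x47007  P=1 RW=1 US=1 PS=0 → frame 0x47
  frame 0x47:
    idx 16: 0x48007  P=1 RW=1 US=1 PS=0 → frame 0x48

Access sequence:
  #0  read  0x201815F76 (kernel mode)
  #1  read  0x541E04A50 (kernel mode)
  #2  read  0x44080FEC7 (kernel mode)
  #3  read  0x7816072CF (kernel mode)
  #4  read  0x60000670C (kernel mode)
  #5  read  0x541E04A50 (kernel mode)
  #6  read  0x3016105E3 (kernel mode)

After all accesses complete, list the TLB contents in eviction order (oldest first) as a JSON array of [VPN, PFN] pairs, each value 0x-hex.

Per-access translation:
#0 VA=0x201815F76 (r,kernel):
  L0: frame=0x19 idx=8 entry=0x1D007 [P=1 RW=1 US=1 PS=0]
  L1: frame=0x1D idx=12 entry=0x20007 [P=1 RW=1 US=1 PS=0]
  L2: frame=0x20 idx=21 entry=0x21007 [P=1 RW=1 US=1 PS=0]
  ✓ 0x21F76  — 3 lookups
#1 VA=0x541E04A50 (r,kernel):
  L0: frame=0x19 idx=21 entry=0x25007 [P=1 RW=1 US=1 PS=0]
  L1: frame=0x25 idx=15 entry=0x28007 [P=1 RW=1 US=1 PS=0]
  L2: frame=0x28 idx=4 entry=0x2A007 [P=1 RW=1 US=1 PS=0]
  ✓ 0x2AA50  — 3 lookups
#2 VA=0x44080FEC7 (r,kernel):
  L0: frame=0x19 idx=17 entry=0x2D007 [P=1 RW=1 US=1 PS=0]
  L1: frame=0x2D idx=4 entry=0x2F007 [P=1 RW=1 US=1 PS=0]
  L2: frame=0x2F idx=15 entry=0x33007 [P=1 RW=1 US=1 PS=0]
  ✓ 0x33EC7  — 3 lookups
#3 VA=0x7816072CF (r,kernel):
  L0: frame=0x19 idx=30 entry=0x34007 [P=1 RW=1 US=1 PS=0]
  L1: frame=0x34 idx=11 entry=0x37007 [P=1 RW=1 US=1 PS=0]
  L2: frame=0x37 idx=7 entry=0x3A007 [P=1 RW=1 US=1 PS=0]
  ✓ 0x3A2CF  — 3 lookups
#4 VA=0x60000670C (r,kernel):
  L0: frame=0x19 idx=24 entry=0x3E007 [P=1 RW=1 US=1 PS=0]
  L1: frame=0x3E idx=0 entry=0x3F007 [P=1 RW=1 US=1 PS=0]
  L2: frame=0x3F idx=6 entry=0x41007 [P=1 RW=1 US=1 PS=0]
  ✓ 0x4170C  — 3 lookups
#5 VA=0x541E04A50 (r,kernel):
  TLB hit vpn=0x541E04 → PA=0x2AA50
#6 VA=0x3016105E3 (r,kernel):
  L0: frame=0x19 idx=12 entry=0x45007 [P=1 RW=1 US=1 PS=0]
  L1: frame=0x45 idx=11 entry=0x47007 [P=1 RW=1 US=1 PS=0]
  L2: frame=0x47 idx=16 entry=0x48007 [P=1 RW=1 US=1 PS=0]
  ✓ 0x485E3  — 3 lookups

TLB: [["0x44080F", "0x33"], ["0x781607", "0x3A"], ["0x600006", "0x41"], ["0x301610", "0x48"]]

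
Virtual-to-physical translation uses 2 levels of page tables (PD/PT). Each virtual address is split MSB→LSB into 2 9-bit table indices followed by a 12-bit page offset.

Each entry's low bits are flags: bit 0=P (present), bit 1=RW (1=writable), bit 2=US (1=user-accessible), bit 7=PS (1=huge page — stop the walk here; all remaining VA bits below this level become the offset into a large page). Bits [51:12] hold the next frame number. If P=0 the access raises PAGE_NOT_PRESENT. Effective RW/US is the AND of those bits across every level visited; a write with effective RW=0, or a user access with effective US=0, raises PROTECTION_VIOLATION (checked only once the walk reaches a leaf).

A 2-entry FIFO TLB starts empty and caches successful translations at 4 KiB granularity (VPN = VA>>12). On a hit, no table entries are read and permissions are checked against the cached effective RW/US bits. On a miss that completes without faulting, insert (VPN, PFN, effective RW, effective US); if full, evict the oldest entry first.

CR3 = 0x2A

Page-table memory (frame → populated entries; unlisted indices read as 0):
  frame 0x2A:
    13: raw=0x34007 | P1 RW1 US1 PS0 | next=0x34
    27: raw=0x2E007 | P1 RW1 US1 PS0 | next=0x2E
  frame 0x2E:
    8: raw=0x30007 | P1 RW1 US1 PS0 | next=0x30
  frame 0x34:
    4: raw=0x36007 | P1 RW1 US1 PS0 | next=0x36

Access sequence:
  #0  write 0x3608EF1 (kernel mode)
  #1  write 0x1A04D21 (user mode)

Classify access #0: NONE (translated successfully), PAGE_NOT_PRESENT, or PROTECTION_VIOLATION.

Walk each access:
#0 VA=0x3608EF1 (w,kernel):
  lvl0: tbl 0x2A, slot 27 ⇒ 0x2E007 (P1/RW1/US1/PS0)
  lvl1: tbl 0x2E, slot 8 ⇒ 0x30007 (P1/RW1/US1/PS0)
  → PA=0x30EF1  (2 entries read)
#1 VA=0x1A04D21 (w,user):
  lvl0: tbl 0x2A, slot 13 ⇒ 0x34007 (P1/RW1/US1/PS0)
  lvl1: tbl 0x34, slot 4 ⇒ 0x36007 (P1/RW1/US1/PS0)
  → PA=0x36D21  (2 entries read)

Access #0 fault: NONE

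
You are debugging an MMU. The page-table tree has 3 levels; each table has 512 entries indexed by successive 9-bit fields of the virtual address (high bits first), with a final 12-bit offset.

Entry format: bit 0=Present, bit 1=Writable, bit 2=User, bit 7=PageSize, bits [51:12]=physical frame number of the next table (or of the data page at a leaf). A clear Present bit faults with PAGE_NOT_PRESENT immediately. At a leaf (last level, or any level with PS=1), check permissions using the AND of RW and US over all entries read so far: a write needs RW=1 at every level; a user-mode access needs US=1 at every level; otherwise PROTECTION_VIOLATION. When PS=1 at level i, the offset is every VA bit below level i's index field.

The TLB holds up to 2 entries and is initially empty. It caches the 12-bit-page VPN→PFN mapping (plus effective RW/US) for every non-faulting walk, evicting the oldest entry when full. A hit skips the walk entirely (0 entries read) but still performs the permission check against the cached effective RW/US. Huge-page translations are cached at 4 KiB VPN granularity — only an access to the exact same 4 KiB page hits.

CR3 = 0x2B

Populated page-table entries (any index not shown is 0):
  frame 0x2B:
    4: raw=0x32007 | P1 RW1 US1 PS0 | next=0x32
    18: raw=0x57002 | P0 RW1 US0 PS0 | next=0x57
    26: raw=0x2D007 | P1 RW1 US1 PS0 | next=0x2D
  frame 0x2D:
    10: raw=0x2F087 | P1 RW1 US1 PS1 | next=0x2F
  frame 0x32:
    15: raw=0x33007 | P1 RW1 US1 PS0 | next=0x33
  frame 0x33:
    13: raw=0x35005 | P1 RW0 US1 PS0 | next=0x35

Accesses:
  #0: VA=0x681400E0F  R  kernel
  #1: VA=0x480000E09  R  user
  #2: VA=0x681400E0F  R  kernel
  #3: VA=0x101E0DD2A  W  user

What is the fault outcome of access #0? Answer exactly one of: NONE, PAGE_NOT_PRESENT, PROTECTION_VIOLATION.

Trace:
#0 VA=0x681400E0F (r,kernel):
  L0: frame=0x2B idx=26 entry=0x2D007 [P=1 RW=1 US=1 PS=0]
  L1: frame=0x2D idx=10 entry=0x2F087 [P=1 RW=1 US=1 PS=1]
  ⇒ phys 0x2FE0F (huge @L1)  [2 reads]
#1 VA=0x480000E09 (r,user):
  L0: frame=0x2B idx=18 entry=0x57002 [P=0 RW=1 US=0 PS=0]
  ✗ PAGE_NOT_PRESENT  [1 reads]
#2 VA=0x681400E0F (r,kernel):
  TLB hit vpn=0x681400 → PA=0x2FE0F
#3 VA=0x101E0DD2A (w,user):
  L0: frame=0x2B idx=4 entry=0x32007 [P=1 RW=1 US=1 PS=0]
  L1: frame=0x32 idx=15 entry=0x33007 [P=1 RW=1 US=1 PS=0]
  L2: frame=0x33 idx=13 entry=0x35005 [P=1 RW=0 US=1 PS=0]
  ✗ PROTECTION_VIOLATION  [3 reads]

Access #0 fault: NONE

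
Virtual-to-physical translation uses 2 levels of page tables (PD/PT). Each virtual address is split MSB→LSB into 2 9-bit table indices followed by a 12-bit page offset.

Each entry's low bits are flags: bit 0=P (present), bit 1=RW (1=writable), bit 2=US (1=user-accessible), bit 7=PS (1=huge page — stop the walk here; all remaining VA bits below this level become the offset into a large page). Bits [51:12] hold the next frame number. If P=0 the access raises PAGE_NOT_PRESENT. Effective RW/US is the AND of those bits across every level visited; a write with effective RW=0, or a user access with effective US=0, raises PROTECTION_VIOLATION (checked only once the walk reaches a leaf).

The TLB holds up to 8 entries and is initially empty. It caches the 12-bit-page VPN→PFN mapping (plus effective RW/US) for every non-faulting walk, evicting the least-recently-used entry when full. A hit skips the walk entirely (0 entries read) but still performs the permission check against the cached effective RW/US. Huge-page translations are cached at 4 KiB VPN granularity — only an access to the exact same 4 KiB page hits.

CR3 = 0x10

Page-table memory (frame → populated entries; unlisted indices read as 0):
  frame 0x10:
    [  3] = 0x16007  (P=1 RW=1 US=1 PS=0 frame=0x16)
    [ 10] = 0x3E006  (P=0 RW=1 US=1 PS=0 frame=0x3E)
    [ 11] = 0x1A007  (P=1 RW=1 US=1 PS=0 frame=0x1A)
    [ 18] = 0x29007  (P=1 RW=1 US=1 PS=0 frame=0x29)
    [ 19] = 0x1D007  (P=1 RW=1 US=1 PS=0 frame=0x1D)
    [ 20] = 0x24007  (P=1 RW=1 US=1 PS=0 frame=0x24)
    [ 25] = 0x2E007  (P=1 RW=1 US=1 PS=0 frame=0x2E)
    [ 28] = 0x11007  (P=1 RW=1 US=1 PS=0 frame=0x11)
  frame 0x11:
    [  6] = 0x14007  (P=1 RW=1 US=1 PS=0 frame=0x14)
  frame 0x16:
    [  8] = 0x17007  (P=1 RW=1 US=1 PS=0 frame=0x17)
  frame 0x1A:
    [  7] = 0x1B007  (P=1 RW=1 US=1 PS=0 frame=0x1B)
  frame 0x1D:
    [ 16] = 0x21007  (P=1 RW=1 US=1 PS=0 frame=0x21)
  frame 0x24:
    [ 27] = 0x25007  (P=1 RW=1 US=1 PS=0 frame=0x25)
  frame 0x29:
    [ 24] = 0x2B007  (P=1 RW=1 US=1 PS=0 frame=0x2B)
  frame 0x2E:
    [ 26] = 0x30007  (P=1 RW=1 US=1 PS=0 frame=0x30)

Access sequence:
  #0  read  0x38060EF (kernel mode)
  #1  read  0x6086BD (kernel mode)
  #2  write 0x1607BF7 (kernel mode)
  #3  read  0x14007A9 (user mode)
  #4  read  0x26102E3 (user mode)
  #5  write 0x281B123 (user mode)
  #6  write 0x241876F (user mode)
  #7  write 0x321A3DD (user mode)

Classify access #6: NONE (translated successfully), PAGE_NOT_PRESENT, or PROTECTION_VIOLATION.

Trace:
#0 VA=0x38060EF (r,kernel):
  [0] read 0x10 idx=28: raw=0x11007 flags P=1 W=1 U=1 S=0
  [1] read 0x11 idx=6: raw=0x14007 flags P=1 W=1 U=1 S=0
  ✓ 0x140EF  — 2 lookups
#1 VA=0x6086BD (r,kernel):
  [0] read 0x10 idx=3: raw=0x16007 flags P=1 W=1 U=1 S=0
  [1] read 0x16 idx=8: raw=0x17007 flags P=1 W=1 U=1 S=0
  ✓ 0x176BD  — 2 lookups
#2 VA=0x1607BF7 (w,kernel):
  [0] read 0x10 idx=11: raw=0x1A007 flags P=1 W=1 U=1 S=0
  [1] read 0x1A idx=7: raw=0x1B007 flags P=1 W=1 U=1 S=0
  ✓ 0x1BBF7  — 2 lookups
#3 VA=0x14007A9 (r,user):
  [0] read 0x10 idx=10: raw=0x3E006 flags P=0 W=1 U=1 S=0
  → PAGE_NOT_PRESENT  (1 entries read)
#4 VA=0x26102E3 (r,user):
  [0] read 0x10 idx=19: raw=0x1D007 flags P=1 W=1 U=1 S=0
  [1] read 0x1D idx=16: raw=0x21007 flags P=1 W=1 U=1 S=0
  ✓ 0x212E3  — 2 lookups
#5 VA=0x281B123 (w,user):
  [0] read 0x10 idx=20: raw=0x24007 flags P=1 W=1 U=1 S=0
  [1] read 0x24 idx=27: raw=0x25007 flags P=1 W=1 U=1 S=0
  ✓ 0x25123  — 2 lookups
#6 VA=0x241876F (w,user):
  [0] read 0x10 idx=18: raw=0x29007 flags P=1 W=1 U=1 S=0
  [1] read 0x29 idx=24: raw=0x2B007 flags P=1 W=1 U=1 S=0
  ✓ 0x2B76F  — 2 lookups
#7 VA=0x321A3DD (w,user):
  [0] read 0x10 idx=25: raw=0x2E007 flags P=1 W=1 U=1 S=0
  [1] read 0x2E idx=26: raw=0x30007 flags P=1 W=1 U=1 S=0
  ✓ 0x303DD  — 2 lookups

Access #6 fault: NONE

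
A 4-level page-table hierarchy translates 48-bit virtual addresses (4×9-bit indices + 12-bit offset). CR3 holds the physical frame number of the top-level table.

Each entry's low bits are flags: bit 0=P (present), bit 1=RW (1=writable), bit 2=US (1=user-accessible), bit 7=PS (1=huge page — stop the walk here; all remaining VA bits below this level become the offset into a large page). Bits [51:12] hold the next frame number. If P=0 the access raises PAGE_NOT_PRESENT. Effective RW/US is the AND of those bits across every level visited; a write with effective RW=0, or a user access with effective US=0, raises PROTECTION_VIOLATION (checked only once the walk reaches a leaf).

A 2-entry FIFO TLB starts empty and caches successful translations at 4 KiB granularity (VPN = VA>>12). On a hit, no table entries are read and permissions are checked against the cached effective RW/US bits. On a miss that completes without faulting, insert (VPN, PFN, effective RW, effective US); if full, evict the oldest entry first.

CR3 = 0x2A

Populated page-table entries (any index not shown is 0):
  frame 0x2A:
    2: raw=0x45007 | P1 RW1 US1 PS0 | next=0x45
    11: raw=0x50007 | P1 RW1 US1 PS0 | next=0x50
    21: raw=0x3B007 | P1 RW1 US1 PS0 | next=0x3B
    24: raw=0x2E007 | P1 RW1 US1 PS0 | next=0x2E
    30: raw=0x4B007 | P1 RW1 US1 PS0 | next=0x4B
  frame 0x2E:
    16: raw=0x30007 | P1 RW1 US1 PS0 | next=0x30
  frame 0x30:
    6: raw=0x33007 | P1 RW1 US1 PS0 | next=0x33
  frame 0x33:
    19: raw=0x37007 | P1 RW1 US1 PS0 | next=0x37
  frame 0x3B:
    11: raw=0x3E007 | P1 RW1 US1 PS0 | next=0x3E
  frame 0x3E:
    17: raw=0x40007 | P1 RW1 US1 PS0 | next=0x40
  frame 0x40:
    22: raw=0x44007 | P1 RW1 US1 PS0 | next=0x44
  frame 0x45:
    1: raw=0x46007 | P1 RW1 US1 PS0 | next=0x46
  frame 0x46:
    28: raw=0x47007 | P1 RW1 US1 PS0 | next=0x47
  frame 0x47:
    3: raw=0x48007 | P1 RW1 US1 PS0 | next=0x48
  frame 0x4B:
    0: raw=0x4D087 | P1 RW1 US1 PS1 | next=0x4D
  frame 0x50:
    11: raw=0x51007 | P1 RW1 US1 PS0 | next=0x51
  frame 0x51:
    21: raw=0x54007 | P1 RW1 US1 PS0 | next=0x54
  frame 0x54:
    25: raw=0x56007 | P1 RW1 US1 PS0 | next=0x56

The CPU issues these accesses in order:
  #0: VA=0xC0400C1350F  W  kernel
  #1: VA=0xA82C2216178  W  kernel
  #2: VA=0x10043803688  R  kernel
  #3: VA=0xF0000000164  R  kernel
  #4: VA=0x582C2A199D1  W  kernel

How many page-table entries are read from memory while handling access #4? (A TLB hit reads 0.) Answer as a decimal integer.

Per-access translation:
#0 VA=0xC0400C1350F (w,kernel):
  lvl0: tbl 0x2A, slot 24 ⇒ 0x2E007 (P1/RW1/US1/PS0)
  lvl1: tbl 0x2E, slot 16 ⇒ 0x30007 (P1/RW1/US1/PS0)
  lvl2: tbl 0x30, slot 6 ⇒ 0x33007 (P1/RW1/US1/PS0)
  lvl3: tbl 0x33, slot 19 ⇒ 0x37007 (P1/RW1/US1/PS0)
  → PA=0x3750F  (4 entries read)
#1 VA=0xA82C2216178 (w,kernel):
  lvl0: tbl 0x2A, slot 21 ⇒ 0x3B007 (P1/RW1/US1/PS0)
  lvl1: tbl 0x3B, slot 11 ⇒ 0x3E007 (P1/RW1/US1/PS0)
  lvl2: tbl 0x3E, slot 17 ⇒ 0x40007 (P1/RW1/US1/PS0)
  lvl3: tbl 0x40, slot 22 ⇒ 0x44007 (P1/RW1/US1/PS0)
  → PA=0x44178  (4 entries read)
#2 VA=0x10043803688 (r,kernel):
  lvl0: tbl 0x2A, slot 2 ⇒ 0x45007 (P1/RW1/US1/PS0)
  lvl1: tbl 0x45, slot 1 ⇒ 0x46007 (P1/RW1/US1/PS0)
  lvl2: tbl 0x46, slot 28 ⇒ 0x47007 (P1/RW1/US1/PS0)
  lvl3: tbl 0x47, slot 3 ⇒ 0x48007 (P1/RW1/US1/PS0)
  → PA=0x48688  (4 entries read)
#3 VA=0xF0000000164 (r,kernel):
  lvl0: tbl 0x2A, slot 30 ⇒ 0x4B007 (P1/RW1/US1/PS0)
  lvl1: tbl 0x4B, slot 0 ⇒ 0x4D087 (P1/RW1/US1/PS1)
  → PA=0x4D164 (huge @L1)  (2 entries read)
#4 VA=0x582C2A199D1 (w,kernel):
  lvl0: tbl 0x2A, slot 11 ⇒ 0x50007 (P1/RW1/US1/PS0)
  lvl1: tbl 0x50, slot 11 ⇒ 0x51007 (P1/RW1/US1/PS0)
  lvl2: tbl 0x51, slot 21 ⇒ 0x54007 (P1/RW1/US1/PS0)
  lvl3: tbl 0x54, slot 25 ⇒ 0x56007 (P1/RW1/US1/PS0)
  → PA=0x569D1  (4 entries read)

Entries read for #4: 4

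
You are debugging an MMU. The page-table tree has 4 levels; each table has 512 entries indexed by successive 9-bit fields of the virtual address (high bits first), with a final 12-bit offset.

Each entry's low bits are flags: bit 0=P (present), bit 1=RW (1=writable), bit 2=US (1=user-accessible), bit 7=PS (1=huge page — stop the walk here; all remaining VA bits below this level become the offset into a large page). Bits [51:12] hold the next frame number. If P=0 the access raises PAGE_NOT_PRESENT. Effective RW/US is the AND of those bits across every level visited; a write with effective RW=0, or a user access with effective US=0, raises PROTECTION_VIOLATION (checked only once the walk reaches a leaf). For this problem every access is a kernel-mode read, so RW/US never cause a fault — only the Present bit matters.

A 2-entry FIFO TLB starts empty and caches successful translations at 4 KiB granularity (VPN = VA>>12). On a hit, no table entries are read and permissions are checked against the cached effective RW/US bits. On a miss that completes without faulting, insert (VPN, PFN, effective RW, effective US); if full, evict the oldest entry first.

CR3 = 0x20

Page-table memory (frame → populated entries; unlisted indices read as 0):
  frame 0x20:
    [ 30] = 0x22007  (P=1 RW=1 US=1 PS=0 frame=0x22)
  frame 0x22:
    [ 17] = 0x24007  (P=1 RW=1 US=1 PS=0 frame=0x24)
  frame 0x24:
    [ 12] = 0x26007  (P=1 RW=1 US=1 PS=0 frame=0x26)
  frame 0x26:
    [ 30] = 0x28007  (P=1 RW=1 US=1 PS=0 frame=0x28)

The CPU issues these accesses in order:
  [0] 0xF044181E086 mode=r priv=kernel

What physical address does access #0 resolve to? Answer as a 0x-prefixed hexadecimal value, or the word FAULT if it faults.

Per-access translation:
#0 VA=0xF044181E086 (r,kernel):
  L0: frame=0x20 idx=30 entry=0x22007 [P=1 RW=1 US=1 PS=0]
  L1: frame=0x22 idx=17 entry=0x24007 [P=1 RW=1 US=1 PS=0]
  L2: frame=0x24 idx=12 entry=0x26007 [P=1 RW=1 US=1 PS=0]
  L3: frame=0x26 idx=30 entry=0x28007 [P=1 RW=1 US=1 PS=0]
  → PA=0x28086  (4 entries read)

Access #0 PA: 0x28086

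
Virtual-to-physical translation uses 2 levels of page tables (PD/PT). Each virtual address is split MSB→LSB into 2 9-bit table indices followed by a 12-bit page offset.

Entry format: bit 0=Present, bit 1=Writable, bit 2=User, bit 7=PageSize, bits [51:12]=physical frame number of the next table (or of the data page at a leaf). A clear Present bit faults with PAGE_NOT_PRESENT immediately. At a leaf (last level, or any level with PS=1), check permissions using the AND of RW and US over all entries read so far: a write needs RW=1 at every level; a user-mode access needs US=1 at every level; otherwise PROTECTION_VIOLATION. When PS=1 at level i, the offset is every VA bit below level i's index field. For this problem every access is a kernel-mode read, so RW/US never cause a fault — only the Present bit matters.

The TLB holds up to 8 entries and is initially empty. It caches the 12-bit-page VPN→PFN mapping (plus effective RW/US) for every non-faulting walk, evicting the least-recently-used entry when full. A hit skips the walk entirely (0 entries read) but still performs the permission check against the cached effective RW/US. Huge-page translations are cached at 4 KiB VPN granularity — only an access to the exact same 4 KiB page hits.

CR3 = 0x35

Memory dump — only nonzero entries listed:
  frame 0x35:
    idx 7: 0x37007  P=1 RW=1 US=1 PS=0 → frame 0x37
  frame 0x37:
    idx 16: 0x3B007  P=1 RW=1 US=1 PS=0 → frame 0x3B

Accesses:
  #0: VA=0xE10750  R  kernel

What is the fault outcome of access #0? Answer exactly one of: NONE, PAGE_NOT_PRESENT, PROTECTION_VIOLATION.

Per-access translation:
#0 VA=0xE10750 (r,kernel):
  L0: frame=0x35 idx=7 entry=0x37007 [P=1 RW=1 US=1 PS=0]
  L1: frame=0x37 idx=16 entry=0x3B007 [P=1 RW=1 US=1 PS=0]
  ✓ 0x3B750  — 2 lookups

Access #0 fault: NONE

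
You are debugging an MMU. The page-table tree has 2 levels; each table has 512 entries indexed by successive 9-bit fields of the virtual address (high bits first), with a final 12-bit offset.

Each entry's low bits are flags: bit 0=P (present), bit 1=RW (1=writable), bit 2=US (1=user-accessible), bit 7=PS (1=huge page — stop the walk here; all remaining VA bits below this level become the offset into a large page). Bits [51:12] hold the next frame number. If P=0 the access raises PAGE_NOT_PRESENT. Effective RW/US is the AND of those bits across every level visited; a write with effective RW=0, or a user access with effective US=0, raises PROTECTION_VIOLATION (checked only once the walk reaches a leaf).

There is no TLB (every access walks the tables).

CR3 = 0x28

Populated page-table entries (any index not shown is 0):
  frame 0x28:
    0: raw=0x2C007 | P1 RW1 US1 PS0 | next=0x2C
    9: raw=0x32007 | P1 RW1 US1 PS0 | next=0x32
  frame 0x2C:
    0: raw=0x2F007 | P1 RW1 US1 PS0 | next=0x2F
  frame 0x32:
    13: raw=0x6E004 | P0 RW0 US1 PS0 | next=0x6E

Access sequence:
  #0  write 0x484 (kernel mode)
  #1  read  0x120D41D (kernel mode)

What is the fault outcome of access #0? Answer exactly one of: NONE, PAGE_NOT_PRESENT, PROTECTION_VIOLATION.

Trace:
#0 VA=0x484 (w,kernel):
  [0] read 0x28 idx=0: raw=0x2C007 flags P=1 W=1 U=1 S=0
  [1] read 0x2C idx=0: raw=0x2F007 flags P=1 W=1 U=1 S=0
  ⇒ phys 0x2F484  [2 reads]
#1 VA=0x120D41D (r,kernel):
  [0] read 0x28 idx=9: raw=0x32007 flags P=1 W=1 U=1 S=0
  [1] read 0x32 idx=13: raw=0x6E004 flags P=0 W=0 U=1 S=0
  ⇒ fault: PAGE_NOT_PRESENT  — 2 lookups

Access #0 fault: NONE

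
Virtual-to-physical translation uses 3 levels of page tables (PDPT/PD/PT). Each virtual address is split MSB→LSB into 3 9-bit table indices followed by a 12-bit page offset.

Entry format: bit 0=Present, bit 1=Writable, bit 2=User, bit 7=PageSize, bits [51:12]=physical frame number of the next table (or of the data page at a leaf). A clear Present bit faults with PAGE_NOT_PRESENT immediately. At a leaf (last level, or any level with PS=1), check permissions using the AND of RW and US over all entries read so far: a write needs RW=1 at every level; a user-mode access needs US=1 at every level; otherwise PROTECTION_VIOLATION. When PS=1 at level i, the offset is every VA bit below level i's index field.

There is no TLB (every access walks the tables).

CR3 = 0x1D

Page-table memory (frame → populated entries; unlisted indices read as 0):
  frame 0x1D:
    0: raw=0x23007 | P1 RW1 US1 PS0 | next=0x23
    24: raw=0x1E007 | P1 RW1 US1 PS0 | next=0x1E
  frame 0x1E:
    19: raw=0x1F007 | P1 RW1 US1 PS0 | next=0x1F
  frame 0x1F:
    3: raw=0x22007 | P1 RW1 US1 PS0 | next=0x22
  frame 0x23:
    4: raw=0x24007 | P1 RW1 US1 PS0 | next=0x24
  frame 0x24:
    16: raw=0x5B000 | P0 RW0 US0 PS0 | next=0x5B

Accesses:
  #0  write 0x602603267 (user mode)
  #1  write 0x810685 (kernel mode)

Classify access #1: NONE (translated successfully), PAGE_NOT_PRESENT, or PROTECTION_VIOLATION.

Trace:
#0 VA=0x602603267 (w,user):
  L0 @0x1D[24] → 0x1E007  P=1,RW=1,US=1,PS=0
  L1 @0x1E[19] → 0x1F007  P=1,RW=1,US=1,PS=0
  L2 @0x1F[3] → 0x22007  P=1,RW=1,US=1,PS=0
  → PA=0x22267  (3 entries read)
#1 VA=0x810685 (w,kernel):
  L0 @0x1D[0] → 0x23007  P=1,RW=1,US=1,PS=0
  L1 @0x23[4] → 0x24007  P=1,RW=1,US=1,PS=0
  L2 @0x24[16] → 0x5B000  P=0,RW=0,US=0,PS=0
  ✗ PAGE_NOT_PRESENT  [3 reads]

Access #1 fault: PAGE_NOT_PRESENT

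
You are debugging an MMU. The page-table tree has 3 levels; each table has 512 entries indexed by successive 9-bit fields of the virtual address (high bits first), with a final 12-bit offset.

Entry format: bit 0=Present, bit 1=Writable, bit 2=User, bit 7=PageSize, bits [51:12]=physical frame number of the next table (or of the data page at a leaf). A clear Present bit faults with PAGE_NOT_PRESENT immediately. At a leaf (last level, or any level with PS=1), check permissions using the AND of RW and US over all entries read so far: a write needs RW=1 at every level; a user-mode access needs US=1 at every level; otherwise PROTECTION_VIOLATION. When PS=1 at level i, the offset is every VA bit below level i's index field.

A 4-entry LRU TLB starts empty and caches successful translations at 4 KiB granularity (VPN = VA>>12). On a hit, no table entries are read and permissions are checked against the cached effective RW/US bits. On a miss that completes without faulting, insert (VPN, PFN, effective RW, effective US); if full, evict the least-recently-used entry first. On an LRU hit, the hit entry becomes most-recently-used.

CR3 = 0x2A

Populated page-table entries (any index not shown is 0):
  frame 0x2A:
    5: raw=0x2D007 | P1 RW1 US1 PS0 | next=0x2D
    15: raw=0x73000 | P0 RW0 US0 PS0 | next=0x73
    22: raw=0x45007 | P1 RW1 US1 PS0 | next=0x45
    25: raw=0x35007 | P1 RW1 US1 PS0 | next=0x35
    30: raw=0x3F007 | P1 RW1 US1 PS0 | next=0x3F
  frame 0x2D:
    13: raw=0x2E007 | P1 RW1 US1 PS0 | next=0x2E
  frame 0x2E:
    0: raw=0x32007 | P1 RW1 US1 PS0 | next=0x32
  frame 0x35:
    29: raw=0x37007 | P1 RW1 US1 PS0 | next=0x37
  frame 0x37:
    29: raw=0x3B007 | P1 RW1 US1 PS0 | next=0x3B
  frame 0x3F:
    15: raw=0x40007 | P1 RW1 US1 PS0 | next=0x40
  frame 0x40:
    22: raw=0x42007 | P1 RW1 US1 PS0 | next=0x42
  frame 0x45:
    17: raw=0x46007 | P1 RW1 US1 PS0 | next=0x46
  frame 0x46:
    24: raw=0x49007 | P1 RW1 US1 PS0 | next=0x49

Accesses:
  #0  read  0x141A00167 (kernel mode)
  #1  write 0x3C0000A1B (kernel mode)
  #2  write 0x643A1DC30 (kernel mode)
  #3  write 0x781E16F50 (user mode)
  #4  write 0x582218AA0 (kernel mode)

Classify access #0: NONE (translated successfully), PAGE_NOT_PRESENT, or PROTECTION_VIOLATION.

Per-access translation:
#0 VA=0x141A00167 (r,kernel):
  [0] read 0x2A idx=5: raw=0x2D007 flags P=1 W=1 U=1 S=0
  [1] read 0x2D idx=13: raw=0x2E007 flags P=1 W=1 U=1 S=0
  [2] read 0x2E idx=0: raw=0x32007 flags P=1 W=1 U=1 S=0
  ⇒ phys 0x32167  [3 reads]
#1 VA=0x3C0000A1B (w,kernel):
  [0] read 0x2A idx=15: raw=0x73000 flags P=0 W=0 U=0 S=0
  → PAGE_NOT_PRESENT  (1 entries read)
#2 VA=0x643A1DC30 (w,kernel):
  [0] read 0x2A idx=25: raw=0x35007 flags P=1 W=1 U=1 S=0
  [1] read 0x35 idx=29: raw=0x37007 flags P=1 W=1 U=1 S=0
  [2] read 0x37 idx=29: raw=0x3B007 flags P=1 W=1 U=1 S=0
  ⇒ phys 0x3BC30  [3 reads]
#3 VA=0x781E16F50 (w,user):
  [0] read 0x2A idx=30: raw=0x3F007 flags P=1 W=1 U=1 S=0
  [1] read 0x3F idx=15: raw=0x40007 flags P=1 W=1 U=1 S=0
  [2] read 0x40 idx=22: raw=0x42007 flags P=1 W=1 U=1 S=0
  ⇒ phys 0x42F50  [3 reads]
#4 VA=0x582218AA0 (w,kernel):
  [0] read 0x2A idx=22: raw=0x45007 flags P=1 W=1 U=1 S=0
  [1] read 0x45 idx=17: raw=0x46007 flags P=1 W=1 U=1 S=0
  [2] read 0x46 idx=24: raw=0x49007 flags P=1 W=1 U=1 S=0
  ⇒ phys 0x49AA0  [3 reads]

Access #0 fault: NONE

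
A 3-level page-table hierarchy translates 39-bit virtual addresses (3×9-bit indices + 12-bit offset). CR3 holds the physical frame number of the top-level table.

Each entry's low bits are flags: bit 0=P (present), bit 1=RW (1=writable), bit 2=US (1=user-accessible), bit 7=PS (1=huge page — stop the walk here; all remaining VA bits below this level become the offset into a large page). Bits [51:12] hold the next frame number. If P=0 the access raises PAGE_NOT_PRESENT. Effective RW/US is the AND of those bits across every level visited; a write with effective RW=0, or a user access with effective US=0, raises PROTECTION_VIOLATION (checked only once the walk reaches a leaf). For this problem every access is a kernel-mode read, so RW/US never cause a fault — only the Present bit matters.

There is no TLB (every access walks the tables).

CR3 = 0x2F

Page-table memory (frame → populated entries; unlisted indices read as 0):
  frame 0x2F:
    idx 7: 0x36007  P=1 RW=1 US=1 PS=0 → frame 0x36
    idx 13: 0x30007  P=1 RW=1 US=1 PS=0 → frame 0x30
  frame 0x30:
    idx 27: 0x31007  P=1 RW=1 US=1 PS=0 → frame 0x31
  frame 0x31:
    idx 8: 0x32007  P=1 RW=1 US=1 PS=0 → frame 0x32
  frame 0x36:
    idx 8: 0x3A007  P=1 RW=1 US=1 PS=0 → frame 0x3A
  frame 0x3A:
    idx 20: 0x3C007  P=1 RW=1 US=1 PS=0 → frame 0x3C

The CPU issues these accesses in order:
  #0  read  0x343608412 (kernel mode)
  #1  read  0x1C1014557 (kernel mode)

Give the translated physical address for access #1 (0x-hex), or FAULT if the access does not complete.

Trace:
#0 VA=0x343608412 (r,kernel):
  lvl0: tbl 0x2F, slot 13 ⇒ 0x30007 (P1/RW1/US1/PS0)
  lvl1: tbl 0x30, slot 27 ⇒ 0x31007 (P1/RW1/US1/PS0)
  lvl2: tbl 0x31, slot 8 ⇒ 0x32007 (P1/RW1/US1/PS0)
  ⇒ phys 0x32412  [3 reads]
#1 VA=0x1C1014557 (r,kernel):
  lvl0: tbl 0x2F, slot 7 ⇒ 0x36007 (P1/RW1/US1/PS0)
  lvl1: tbl 0x36, slot 8 ⇒ 0x3A007 (P1/RW1/US1/PS0)
  lvl2: tbl 0x3A, slot 20 ⇒ 0x3C007 (P1/RW1/US1/PS0)
  ⇒ phys 0x3C557  [3 reads]

Access #1 PA: 0x3C557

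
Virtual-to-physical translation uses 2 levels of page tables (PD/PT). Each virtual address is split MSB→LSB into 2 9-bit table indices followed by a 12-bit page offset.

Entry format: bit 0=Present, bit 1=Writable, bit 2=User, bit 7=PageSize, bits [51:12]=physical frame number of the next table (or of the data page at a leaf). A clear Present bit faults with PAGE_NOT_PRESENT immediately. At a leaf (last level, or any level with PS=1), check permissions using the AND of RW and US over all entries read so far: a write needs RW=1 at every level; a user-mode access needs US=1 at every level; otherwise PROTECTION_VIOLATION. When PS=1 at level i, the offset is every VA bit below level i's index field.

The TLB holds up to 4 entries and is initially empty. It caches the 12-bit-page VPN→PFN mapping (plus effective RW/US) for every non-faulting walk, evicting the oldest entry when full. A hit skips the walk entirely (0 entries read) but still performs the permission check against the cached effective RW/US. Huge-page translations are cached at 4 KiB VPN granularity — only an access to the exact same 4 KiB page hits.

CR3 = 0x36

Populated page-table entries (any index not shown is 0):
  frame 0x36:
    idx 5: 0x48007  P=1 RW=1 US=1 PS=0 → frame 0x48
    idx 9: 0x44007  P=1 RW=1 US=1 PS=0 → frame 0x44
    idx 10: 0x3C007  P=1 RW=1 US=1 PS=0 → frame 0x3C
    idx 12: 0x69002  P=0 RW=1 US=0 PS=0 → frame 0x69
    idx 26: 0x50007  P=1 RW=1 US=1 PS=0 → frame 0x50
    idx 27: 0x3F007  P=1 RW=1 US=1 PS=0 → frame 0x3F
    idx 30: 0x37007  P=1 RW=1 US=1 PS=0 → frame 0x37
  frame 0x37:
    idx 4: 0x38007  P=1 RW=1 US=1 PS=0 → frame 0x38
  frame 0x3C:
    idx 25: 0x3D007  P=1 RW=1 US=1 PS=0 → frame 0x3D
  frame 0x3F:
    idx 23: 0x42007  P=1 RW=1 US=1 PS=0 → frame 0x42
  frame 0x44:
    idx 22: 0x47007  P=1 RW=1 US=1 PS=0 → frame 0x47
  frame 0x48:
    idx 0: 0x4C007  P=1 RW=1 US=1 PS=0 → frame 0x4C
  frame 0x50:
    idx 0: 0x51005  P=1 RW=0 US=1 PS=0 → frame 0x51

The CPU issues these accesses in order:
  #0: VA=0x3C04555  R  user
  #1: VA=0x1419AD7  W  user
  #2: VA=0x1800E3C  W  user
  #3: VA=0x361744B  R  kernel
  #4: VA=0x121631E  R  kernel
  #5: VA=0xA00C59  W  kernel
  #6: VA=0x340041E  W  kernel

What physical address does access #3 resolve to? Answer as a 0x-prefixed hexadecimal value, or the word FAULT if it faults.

Per-access translation:
#0 VA=0x3C04555 (r,user):
  lvl0: tbl 0x36, slot 30 ⇒ 0x37007 (P1/RW1/US1/PS0)
  lvl1: tbl 0x37, slot 4 ⇒ 0x38007 (P1/RW1/US1/PS0)
  ✓ 0x38555  — 2 lookups
#1 VA=0x1419AD7 (w,user):
  lvl0: tbl 0x36, slot 10 ⇒ 0x3C007 (P1/RW1/US1/PS0)
  lvl1: tbl 0x3C, slot 25 ⇒ 0x3D007 (P1/RW1/US1/PS0)
  ✓ 0x3DAD7  — 2 lookups
#2 VA=0x1800E3C (w,user):
  lvl0: tbl 0x36, slot 12 ⇒ 0x69002 (P0/RW1/US0/PS0)
  ⇒ fault: PAGE_NOT_PRESENT  — 1 lookups
#3 VA=0x361744B (r,kernel):
  lvl0: tbl 0x36, slot 27 ⇒ 0x3F007 (P1/RW1/US1/PS0)
  lvl1: tbl 0x3F, slot 23 ⇒ 0x42007 (P1/RW1/US1/PS0)
  ✓ 0x4244B  — 2 lookups
#4 VA=0x121631E (r,kernel):
  lvl0: tbl 0x36, slot 9 ⇒ 0x44007 (P1/RW1/US1/PS0)
  lvl1: tbl 0x44, slot 22 ⇒ 0x47007 (P1/RW1/US1/PS0)
  ✓ 0x4731E  — 2 lookups
#5 VA=0xA00C59 (w,kernel):
  lvl0: tbl 0x36, slot 5 ⇒ 0x48007 (P1/RW1/US1/PS0)
  lvl1: tbl 0x48, slot 0 ⇒ 0x4C007 (P1/RW1/US1/PS0)
  ✓ 0x4CC59  — 2 lookups
#6 VA=0x340041E (w,kernel):
  lvl0: tbl 0x36, slot 26 ⇒ 0x50007 (P1/RW1/US1/PS0)
  lvl1: tbl 0x50, slot 0 ⇒ 0x51005 (P1/RW0/US1/PS0)
  ⇒ fault: PROTECTION_VIOLATION  — 2 lookups

Access #3 PA: 0x4244B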